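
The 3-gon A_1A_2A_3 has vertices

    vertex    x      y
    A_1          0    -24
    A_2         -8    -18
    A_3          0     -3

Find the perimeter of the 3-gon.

48

|A_1A_2| = √((-8)² + (6)²) = √100 = 10
|A_2A_3| = √((8)² + (15)²) = √289 = 17
|A_3A_1| = √((0)² + (-21)²) = √441 = 21
Perimeter = 10 + 17 + 21 = 48.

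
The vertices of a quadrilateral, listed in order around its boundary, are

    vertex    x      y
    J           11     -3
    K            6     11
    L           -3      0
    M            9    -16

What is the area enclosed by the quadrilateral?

Cross-terms: 139, 33, 48, 149  ⇒  Σ = 369
Area = |Σ|/2 = 184.5.

184.5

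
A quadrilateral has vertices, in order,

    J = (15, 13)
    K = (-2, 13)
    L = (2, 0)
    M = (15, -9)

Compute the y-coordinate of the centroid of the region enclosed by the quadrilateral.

530/117

Apply Gauss's area formula. First the cross-terms c_i = x_i·y_{i+1} − x_{i+1}·y_i:
  221, -26, -18, 330  ⇒  2A = 507, A = 253.5.
Then Σ (y_i + y_{i+1})·c_i = 6890, so ȳ = 6890 / (6·253.5) = 530/117.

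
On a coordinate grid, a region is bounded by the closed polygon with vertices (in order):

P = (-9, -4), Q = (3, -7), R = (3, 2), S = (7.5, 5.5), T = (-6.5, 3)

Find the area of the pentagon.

107.375

Cross-terms: 75, 27, 1.5, 58.25, 53  ⇒  Σ = 214.75
Area = |Σ|/2 = 107.375.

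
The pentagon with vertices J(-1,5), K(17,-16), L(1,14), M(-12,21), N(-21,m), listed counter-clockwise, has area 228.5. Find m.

Write out the shoelace sum; only the two edges meeting at N involve m:
2·Area = [((-12)·m − (-21)·21) + ((-21)·5 − (-1)·m)] + 374
       = -11·m + 710 = 457
⇒ m = 23.

23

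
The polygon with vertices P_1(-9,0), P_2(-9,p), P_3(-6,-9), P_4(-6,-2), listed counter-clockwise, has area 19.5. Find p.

Write out the shoelace sum; only the two edges meeting at P_2 involve p:
2·Area = [((-9)·p − (-9)·0) + ((-9)·(-9) − (-6)·p)] + -60
       = -3·p + 21 = 39
⇒ p = -6.

-6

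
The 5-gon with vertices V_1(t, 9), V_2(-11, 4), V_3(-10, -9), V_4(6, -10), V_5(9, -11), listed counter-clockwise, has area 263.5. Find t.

The doubled signed area Σ (x_i y_{i+1} − x_{i+1} y_i) is linear in t.
With t=0 it equals 497; the coefficient of t is 15 (from the two edges through V_1).
So 15·t + 497 = 2·263.5 = 527 ⇒ t = 2.

2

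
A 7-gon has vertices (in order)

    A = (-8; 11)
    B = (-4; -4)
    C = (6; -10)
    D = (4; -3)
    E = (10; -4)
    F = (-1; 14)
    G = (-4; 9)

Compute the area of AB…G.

193.5

Cross-terms: 76, 64, 22, 14, 136, 47, 28  ⇒  Σ = 387
Area = |Σ|/2 = 193.5.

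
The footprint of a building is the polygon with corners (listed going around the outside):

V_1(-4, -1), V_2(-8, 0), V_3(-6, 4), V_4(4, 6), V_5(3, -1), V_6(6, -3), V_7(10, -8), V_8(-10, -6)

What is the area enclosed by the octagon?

144.5

Apply the shoelace formula: 2A = Σ (x_i·y_{i+1} − x_{i+1}·y_i), indices taken mod 8.
Σ = (-8) + (-32) + (-52) + (-22) + (-3) + (-18) + (-140) + (-14) = -289
Area = |Σ|/2 = 144.5.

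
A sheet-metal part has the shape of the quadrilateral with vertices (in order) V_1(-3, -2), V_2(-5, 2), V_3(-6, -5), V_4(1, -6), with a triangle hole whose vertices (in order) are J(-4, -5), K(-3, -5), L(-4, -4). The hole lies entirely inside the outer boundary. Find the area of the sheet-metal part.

20.5

Outer boundary:
Apply the surveyor's formula: 2A = Σ (x_i·y_{i+1} − x_{i+1}·y_i), indices taken mod 4.
Cross-terms: -16, 37, 41, -20  ⇒  Σ = 42
Area = |Σ|/2 = 21.
Hole:
Apply the shoelace (surveyor's) formula: 2A = Σ (x_i·y_{i+1} − x_{i+1}·y_i), indices taken mod 3.
Σ = (5) + (-8) + (4) = 1
Area = |Σ|/2 = 0.5.
Net area = 21 − 0.5 = 20.5.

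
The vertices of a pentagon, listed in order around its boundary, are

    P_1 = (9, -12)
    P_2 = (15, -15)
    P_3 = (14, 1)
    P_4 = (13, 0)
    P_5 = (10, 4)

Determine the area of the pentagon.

Apply the shoelace formula: 2A = Σ (x_i·y_{i+1} − x_{i+1}·y_i), indices taken mod 5.
Cross-terms: 45, 225, -13, 52, -156  ⇒  Σ = 153
Area = |Σ|/2 = 76.5.

76.5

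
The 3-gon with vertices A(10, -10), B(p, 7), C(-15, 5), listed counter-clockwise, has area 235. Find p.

13

The doubled signed area Σ (x_i y_{i+1} − x_{i+1} y_i) is linear in p.
With p=0 it equals 275; the coefficient of p is 15 (from the two edges through B).
So 15·p + 275 = 2·235 = 470 ⇒ p = 13.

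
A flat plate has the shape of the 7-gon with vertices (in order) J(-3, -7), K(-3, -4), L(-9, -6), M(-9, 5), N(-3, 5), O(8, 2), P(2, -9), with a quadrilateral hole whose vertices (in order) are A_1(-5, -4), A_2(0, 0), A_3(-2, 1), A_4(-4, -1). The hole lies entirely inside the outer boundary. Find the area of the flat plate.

151

Outer boundary:
Apply the shoelace (surveyor's) formula: 2A = Σ (x_i·y_{i+1} − x_{i+1}·y_i), indices taken mod 7.
Σ = (-9) + (-18) + (-99) + (-30) + (-46) + (-76) + (-41) = -319
Area = |Σ|/2 = 159.5.
Hole:
Apply the shoelace (surveyor's) formula: 2A = Σ (x_i·y_{i+1} − x_{i+1}·y_i), indices taken mod 4.
Σ = (0) + (0) + (6) + (11) = 17
Area = |Σ|/2 = 8.5.
Net area = 159.5 − 8.5 = 151.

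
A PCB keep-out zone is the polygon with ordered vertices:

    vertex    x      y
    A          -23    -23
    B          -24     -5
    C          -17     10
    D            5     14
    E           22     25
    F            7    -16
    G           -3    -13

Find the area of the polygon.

1064.5

A→B: (-23)(-5) − (-24)(-23) = -437
B→C: (-24)(10) − (-17)(-5) = -325
C→D: (-17)(14) − (5)(10) = -288
D→E: (5)(25) − (22)(14) = -183
E→F: (22)(-16) − (7)(25) = -527
F→G: (7)(-13) − (-3)(-16) = -139
G→A: (-3)(-23) − (-23)(-13) = -230
Σ = -2129
Area = |Σ|/2 = 1064.5.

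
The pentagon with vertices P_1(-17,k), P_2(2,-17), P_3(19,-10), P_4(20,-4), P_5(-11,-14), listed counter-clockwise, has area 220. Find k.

-22

The doubled signed area Σ (x_i y_{i+1} − x_{i+1} y_i) is linear in k.
With k=0 it equals 154; the coefficient of k is -13 (from the two edges through P_1).
So -13·k + 154 = 2·220 = 440 ⇒ k = -22.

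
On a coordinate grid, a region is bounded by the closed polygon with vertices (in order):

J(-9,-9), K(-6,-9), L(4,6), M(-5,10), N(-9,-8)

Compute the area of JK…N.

Apply the shoelace (surveyor's) formula: 2A = Σ (x_i·y_{i+1} − x_{i+1}·y_i), indices taken mod 5.
Cross-terms: 27, 0, 70, 130, 9  ⇒  Σ = 236
Area = |Σ|/2 = 118.

118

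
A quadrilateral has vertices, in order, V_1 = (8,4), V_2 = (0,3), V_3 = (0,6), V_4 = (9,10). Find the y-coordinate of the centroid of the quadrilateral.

Apply the shoelace (surveyor's) formula. First the cross-terms c_i = x_i·y_{i+1} − x_{i+1}·y_i:
  24, 0, -54, -44  ⇒  2A = -74, A = -37.
Then Σ (y_i + y_{i+1})·c_i = -1312, so ȳ = -1312 / (6·(-37)) = 656/111.

656/111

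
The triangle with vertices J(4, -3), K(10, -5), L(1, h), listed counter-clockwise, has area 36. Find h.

10

The doubled signed area Σ (x_i y_{i+1} − x_{i+1} y_i) is linear in h.
With h=0 it equals 12; the coefficient of h is 6 (from the two edges through L).
So 6·h + 12 = 2·36 = 72 ⇒ h = 10.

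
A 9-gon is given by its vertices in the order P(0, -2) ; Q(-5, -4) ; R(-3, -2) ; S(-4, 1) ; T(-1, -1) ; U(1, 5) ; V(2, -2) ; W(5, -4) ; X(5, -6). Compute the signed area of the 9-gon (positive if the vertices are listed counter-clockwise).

Apply the surveyor's formula: 2A = Σ (x_i·y_{i+1} − x_{i+1}·y_i), indices taken mod 9.
P→Q: (0)(-4) − (-5)(-2) = -10
Q→R: (-5)(-2) − (-3)(-4) = -2
R→S: (-3)(1) − (-4)(-2) = -11
S→T: (-4)(-1) − (-1)(1) = 5
T→U: (-1)(5) − (1)(-1) = -4
U→V: (1)(-2) − (2)(5) = -12
V→W: (2)(-4) − (5)(-2) = 2
W→X: (5)(-6) − (5)(-4) = -10
X→P: (5)(-2) − (0)(-6) = -10
Σ = -52
Signed area = Σ/2 = -26 (negative ⇒ clockwise traversal).

-26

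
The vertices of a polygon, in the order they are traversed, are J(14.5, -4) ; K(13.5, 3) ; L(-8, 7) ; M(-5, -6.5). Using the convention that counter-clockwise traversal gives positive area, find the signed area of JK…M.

208.625

Apply the shoelace formula: 2A = Σ (x_i·y_{i+1} − x_{i+1}·y_i), indices taken mod 4.
J→K: (14.5)(3) − (13.5)(-4) = 97.5
K→L: (13.5)(7) − (-8)(3) = 118.5
L→M: (-8)(-6.5) − (-5)(7) = 87
M→J: (-5)(-4) − (14.5)(-6.5) = 114.25
Σ = 417.25
Signed area = Σ/2 = 208.625 (positive ⇒ counter-clockwise traversal).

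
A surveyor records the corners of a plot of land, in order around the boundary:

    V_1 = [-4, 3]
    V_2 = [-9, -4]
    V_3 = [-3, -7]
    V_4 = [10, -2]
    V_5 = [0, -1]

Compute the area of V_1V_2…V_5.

78

Apply the shoelace formula: 2A = Σ (x_i·y_{i+1} − x_{i+1}·y_i), indices taken mod 5.
V_1→V_2: (-4)(-4) − (-9)(3) = 43
V_2→V_3: (-9)(-7) − (-3)(-4) = 51
V_3→V_4: (-3)(-2) − (10)(-7) = 76
V_4→V_5: (10)(-1) − (0)(-2) = -10
V_5→V_1: (0)(3) − (-4)(-1) = -4
Σ = 156
Area = |Σ|/2 = 78.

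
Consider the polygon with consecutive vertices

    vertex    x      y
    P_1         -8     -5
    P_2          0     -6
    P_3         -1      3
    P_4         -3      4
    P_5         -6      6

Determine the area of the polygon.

Σ = (48) + (-6) + (5) + (6) + (78) = 131
Area = |Σ|/2 = 65.5.

65.5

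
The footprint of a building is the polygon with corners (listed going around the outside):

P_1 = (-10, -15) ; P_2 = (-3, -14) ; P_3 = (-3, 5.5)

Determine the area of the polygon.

Σ = (95) + (-58.5) + (100) = 136.5
Area = |Σ|/2 = 68.25.

68.25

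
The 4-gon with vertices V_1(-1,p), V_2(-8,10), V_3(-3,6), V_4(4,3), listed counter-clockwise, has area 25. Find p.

Write out the shoelace sum; only the two edges meeting at V_1 involve p:
2·Area = [(4·p − (-1)·3) + ((-1)·10 − (-8)·p)] + -51
       = 12·p + -58 = 50
⇒ p = 9.

9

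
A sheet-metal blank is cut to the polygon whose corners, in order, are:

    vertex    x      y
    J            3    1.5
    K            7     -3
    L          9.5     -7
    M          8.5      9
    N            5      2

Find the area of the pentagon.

39.25

Σ = (-19.5) + (-20.5) + (145) + (-28) + (1.5) = 78.5
Area = |Σ|/2 = 39.25.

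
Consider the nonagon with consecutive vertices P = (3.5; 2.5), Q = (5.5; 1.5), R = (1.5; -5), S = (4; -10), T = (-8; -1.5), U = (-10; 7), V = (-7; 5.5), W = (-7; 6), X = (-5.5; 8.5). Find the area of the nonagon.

134.875

Cross-terms: -8.5, -29.75, 5, -86, -71, -6, -3.5, -26.5, -43.5  ⇒  Σ = -269.75
Area = |Σ|/2 = 134.875.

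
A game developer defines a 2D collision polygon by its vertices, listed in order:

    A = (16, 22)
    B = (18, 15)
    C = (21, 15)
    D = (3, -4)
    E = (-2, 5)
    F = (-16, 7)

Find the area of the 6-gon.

Cross-terms: -156, -45, -129, 7, 66, -464  ⇒  Σ = -721
Area = |Σ|/2 = 360.5.

360.5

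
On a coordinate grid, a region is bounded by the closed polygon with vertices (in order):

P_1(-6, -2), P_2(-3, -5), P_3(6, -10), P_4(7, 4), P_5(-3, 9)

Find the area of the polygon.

156.5

P_1→P_2: (-6)(-5) − (-3)(-2) = 24
P_2→P_3: (-3)(-10) − (6)(-5) = 60
P_3→P_4: (6)(4) − (7)(-10) = 94
P_4→P_5: (7)(9) − (-3)(4) = 75
P_5→P_1: (-3)(-2) − (-6)(9) = 60
Σ = 313
Area = |Σ|/2 = 156.5.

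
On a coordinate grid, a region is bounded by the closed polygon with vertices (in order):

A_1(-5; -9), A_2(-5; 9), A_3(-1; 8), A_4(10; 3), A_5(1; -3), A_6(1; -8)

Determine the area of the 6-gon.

145.5

Apply the shoelace formula: 2A = Σ (x_i·y_{i+1} − x_{i+1}·y_i), indices taken mod 6.
Σ = (-90) + (-31) + (-83) + (-33) + (-5) + (-49) = -291
Area = |Σ|/2 = 145.5.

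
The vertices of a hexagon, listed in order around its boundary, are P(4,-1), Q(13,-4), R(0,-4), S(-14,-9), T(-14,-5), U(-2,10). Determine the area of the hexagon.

Apply the surveyor's formula: 2A = Σ (x_i·y_{i+1} − x_{i+1}·y_i), indices taken mod 6.
Σ = (-3) + (-52) + (-56) + (-56) + (-150) + (-38) = -355
Area = |Σ|/2 = 177.5.

177.5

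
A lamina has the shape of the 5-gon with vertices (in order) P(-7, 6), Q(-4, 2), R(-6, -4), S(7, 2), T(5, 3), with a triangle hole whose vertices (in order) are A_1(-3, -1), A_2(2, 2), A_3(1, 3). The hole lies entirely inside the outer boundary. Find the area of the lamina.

54

Outer boundary:
P→Q: (-7)(2) − (-4)(6) = 10
Q→R: (-4)(-4) − (-6)(2) = 28
R→S: (-6)(2) − (7)(-4) = 16
S→T: (7)(3) − (5)(2) = 11
T→P: (5)(6) − (-7)(3) = 51
Σ = 116
Area = |Σ|/2 = 58.
Hole:
A_1→A_2: (-3)(2) − (2)(-1) = -4
A_2→A_3: (2)(3) − (1)(2) = 4
A_3→A_1: (1)(-1) − (-3)(3) = 8
Σ = 8
Area = |Σ|/2 = 4.
Net area = 58 − 4 = 54.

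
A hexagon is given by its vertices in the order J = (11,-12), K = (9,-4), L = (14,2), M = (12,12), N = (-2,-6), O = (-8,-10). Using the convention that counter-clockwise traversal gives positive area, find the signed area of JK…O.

206

Σ = (64) + (74) + (144) + (-48) + (-28) + (206) = 412
Signed area = Σ/2 = 206 (positive ⇒ counter-clockwise traversal).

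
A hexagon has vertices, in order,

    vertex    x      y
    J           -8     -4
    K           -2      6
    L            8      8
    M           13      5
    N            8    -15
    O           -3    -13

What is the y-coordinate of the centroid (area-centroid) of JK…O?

Apply the shoelace formula. First the cross-terms c_i = x_i·y_{i+1} − x_{i+1}·y_i:
  -56, -64, -64, -235, -149, -92  ⇒  2A = -660, A = -330.
Then Σ (y_i + y_{i+1})·c_i = 6246, so ȳ = 6246 / (6·(-330)) = -347/110.

-347/110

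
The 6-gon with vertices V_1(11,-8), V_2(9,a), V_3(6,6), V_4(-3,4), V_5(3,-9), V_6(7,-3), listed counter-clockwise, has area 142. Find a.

Write out the shoelace sum; only the two edges meeting at V_2 involve a:
2·Area = [(11·a − 9·(-8)) + (9·6 − 6·a)] + 88
       = 5·a + 214 = 284
⇒ a = 14.

14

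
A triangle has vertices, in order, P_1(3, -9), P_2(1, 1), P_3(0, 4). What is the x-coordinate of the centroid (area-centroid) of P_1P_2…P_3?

Apply the shoelace formula. First the cross-terms c_i = x_i·y_{i+1} − x_{i+1}·y_i:
  12, 4, -12  ⇒  2A = 4, A = 2.
Then Σ (x_i + x_{i+1})·c_i = 16, so x̄ = 16 / (6·2) = 4/3.

4/3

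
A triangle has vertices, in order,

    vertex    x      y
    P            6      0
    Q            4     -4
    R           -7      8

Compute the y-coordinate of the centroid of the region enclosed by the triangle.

4/3

Apply the surveyor's formula. First the cross-terms c_i = x_i·y_{i+1} − x_{i+1}·y_i:
  -24, 4, -48  ⇒  2A = -68, A = -34.
Then Σ (y_i + y_{i+1})·c_i = -272, so ȳ = -272 / (6·(-34)) = 4/3.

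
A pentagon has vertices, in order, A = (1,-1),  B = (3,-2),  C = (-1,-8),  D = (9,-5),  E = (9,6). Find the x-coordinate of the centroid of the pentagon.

275/51

Apply the shoelace (surveyor's) formula. First the cross-terms c_i = x_i·y_{i+1} − x_{i+1}·y_i:
  1, -26, 77, 99, -15  ⇒  2A = 136, A = 68.
Then Σ (x_i + x_{i+1})·c_i = 2200, so x̄ = 2200 / (6·68) = 275/51.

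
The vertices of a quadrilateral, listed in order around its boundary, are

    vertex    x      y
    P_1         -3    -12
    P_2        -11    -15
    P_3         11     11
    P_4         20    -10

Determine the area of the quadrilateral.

Apply Gauss's area formula: 2A = Σ (x_i·y_{i+1} − x_{i+1}·y_i), indices taken mod 4.
P_1→P_2: (-3)(-15) − (-11)(-12) = -87
P_2→P_3: (-11)(11) − (11)(-15) = 44
P_3→P_4: (11)(-10) − (20)(11) = -330
P_4→P_1: (20)(-12) − (-3)(-10) = -270
Σ = -643
Area = |Σ|/2 = 321.5.

321.5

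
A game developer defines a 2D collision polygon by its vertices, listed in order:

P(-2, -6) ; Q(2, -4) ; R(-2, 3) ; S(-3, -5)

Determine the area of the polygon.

Apply the shoelace (surveyor's) formula: 2A = Σ (x_i·y_{i+1} − x_{i+1}·y_i), indices taken mod 4.
Σ = (20) + (-2) + (19) + (8) = 45
Area = |Σ|/2 = 22.5.

22.5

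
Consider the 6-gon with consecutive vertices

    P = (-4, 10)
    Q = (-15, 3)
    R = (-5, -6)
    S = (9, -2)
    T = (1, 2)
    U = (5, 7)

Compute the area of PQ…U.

Apply the shoelace (surveyor's) formula: 2A = Σ (x_i·y_{i+1} − x_{i+1}·y_i), indices taken mod 6.
Σ = (138) + (105) + (64) + (20) + (-3) + (78) = 402
Area = |Σ|/2 = 201.

201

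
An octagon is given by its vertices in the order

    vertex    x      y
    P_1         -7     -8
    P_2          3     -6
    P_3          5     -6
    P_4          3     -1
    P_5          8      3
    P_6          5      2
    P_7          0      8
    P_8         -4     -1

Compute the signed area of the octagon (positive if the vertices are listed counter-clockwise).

103

Apply the shoelace (surveyor's) formula: 2A = Σ (x_i·y_{i+1} − x_{i+1}·y_i), indices taken mod 8.
Cross-terms: 66, 12, 13, 17, 1, 40, 32, 25  ⇒  Σ = 206
Signed area = Σ/2 = 103 (positive ⇒ counter-clockwise traversal).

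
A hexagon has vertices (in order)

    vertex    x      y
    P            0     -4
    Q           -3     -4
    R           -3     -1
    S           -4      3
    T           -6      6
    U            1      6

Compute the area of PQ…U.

43

Σ = (-12) + (-9) + (-13) + (-6) + (-42) + (-4) = -86
Area = |Σ|/2 = 43.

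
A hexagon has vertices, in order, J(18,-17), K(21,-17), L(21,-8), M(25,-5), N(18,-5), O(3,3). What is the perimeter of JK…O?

66

|JK| = √((3)² + (0)²) = √9 = 3
|KL| = √((0)² + (9)²) = √81 = 9
|LM| = √((4)² + (3)²) = √25 = 5
|MN| = √((-7)² + (0)²) = √49 = 7
|NO| = √((-15)² + (8)²) = √289 = 17
|OJ| = √((15)² + (-20)²) = √625 = 25
Perimeter = 3 + 9 + 5 + 7 + 17 + 25 = 66.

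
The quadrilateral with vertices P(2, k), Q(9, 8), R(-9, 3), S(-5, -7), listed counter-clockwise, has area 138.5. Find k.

-5

Write out the shoelace sum; only the two edges meeting at P involve k:
2·Area = [((-5)·k − 2·(-7)) + (2·8 − 9·k)] + 177
       = -14·k + 207 = 277
⇒ k = -5.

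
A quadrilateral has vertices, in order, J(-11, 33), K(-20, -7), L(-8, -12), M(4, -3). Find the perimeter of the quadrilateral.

108

|JK| = √((-9)² + (-40)²) = √1681 = 41
|KL| = √((12)² + (-5)²) = √169 = 13
|LM| = √((12)² + (9)²) = √225 = 15
|MJ| = √((-15)² + (36)²) = √1521 = 39
Perimeter = 41 + 13 + 15 + 39 = 108.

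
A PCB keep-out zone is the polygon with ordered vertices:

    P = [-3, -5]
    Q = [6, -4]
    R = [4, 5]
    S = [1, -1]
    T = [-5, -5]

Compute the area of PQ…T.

Apply Gauss's area formula: 2A = Σ (x_i·y_{i+1} − x_{i+1}·y_i), indices taken mod 5.
P→Q: (-3)(-4) − (6)(-5) = 42
Q→R: (6)(5) − (4)(-4) = 46
R→S: (4)(-1) − (1)(5) = -9
S→T: (1)(-5) − (-5)(-1) = -10
T→P: (-5)(-5) − (-3)(-5) = 10
Σ = 79
Area = |Σ|/2 = 39.5.

39.5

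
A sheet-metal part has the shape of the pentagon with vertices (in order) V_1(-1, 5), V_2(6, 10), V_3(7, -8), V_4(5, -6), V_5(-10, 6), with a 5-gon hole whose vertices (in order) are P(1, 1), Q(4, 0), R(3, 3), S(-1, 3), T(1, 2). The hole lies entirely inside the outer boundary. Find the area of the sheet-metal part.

Outer boundary:
Apply the surveyor's formula: 2A = Σ (x_i·y_{i+1} − x_{i+1}·y_i), indices taken mod 5.
Σ = (-40) + (-118) + (-2) + (-30) + (-44) = -234
Area = |Σ|/2 = 117.
Hole:
Apply the shoelace (surveyor's) formula: 2A = Σ (x_i·y_{i+1} − x_{i+1}·y_i), indices taken mod 5.
Cross-terms: -4, 12, 12, -5, -1  ⇒  Σ = 14
Area = |Σ|/2 = 7.
Net area = 117 − 7 = 110.

110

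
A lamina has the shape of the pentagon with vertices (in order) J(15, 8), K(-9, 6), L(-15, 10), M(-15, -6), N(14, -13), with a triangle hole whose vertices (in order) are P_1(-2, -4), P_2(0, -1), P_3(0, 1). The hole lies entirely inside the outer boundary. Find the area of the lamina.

492

Outer boundary:
Apply Gauss's area formula: 2A = Σ (x_i·y_{i+1} − x_{i+1}·y_i), indices taken mod 5.
Σ = (162) + (0) + (240) + (279) + (307) = 988
Area = |Σ|/2 = 494.
Hole:
P_1→P_2: (-2)(-1) − (0)(-4) = 2
P_2→P_3: (0)(1) − (0)(-1) = 0
P_3→P_1: (0)(-4) − (-2)(1) = 2
Σ = 4
Area = |Σ|/2 = 2.
Net area = 494 − 2 = 492.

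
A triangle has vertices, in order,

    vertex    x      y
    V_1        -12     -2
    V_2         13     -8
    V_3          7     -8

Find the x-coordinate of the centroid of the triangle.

Apply the shoelace formula. First the cross-terms c_i = x_i·y_{i+1} − x_{i+1}·y_i:
  122, -48, -110  ⇒  2A = -36, A = -18.
Then Σ (x_i + x_{i+1})·c_i = -288, so x̄ = -288 / (6·(-18)) = 8/3.

8/3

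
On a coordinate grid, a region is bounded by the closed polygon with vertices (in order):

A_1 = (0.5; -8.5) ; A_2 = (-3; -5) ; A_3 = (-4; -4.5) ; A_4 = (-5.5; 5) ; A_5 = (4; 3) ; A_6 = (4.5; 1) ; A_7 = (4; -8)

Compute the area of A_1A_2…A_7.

97.625

Σ = (-28) + (-6.5) + (-44.75) + (-36.5) + (-9.5) + (-40) + (-30) = -195.25
Area = |Σ|/2 = 97.625.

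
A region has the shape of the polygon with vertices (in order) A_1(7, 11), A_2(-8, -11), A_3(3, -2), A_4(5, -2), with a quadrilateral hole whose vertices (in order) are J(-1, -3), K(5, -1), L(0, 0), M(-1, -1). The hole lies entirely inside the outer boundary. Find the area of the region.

Outer boundary:
Apply the shoelace formula: 2A = Σ (x_i·y_{i+1} − x_{i+1}·y_i), indices taken mod 4.
Cross-terms: 11, 49, 4, 69  ⇒  Σ = 133
Area = |Σ|/2 = 66.5.
Hole:
J→K: (-1)(-1) − (5)(-3) = 16
K→L: (5)(0) − (0)(-1) = 0
L→M: (0)(-1) − (-1)(0) = 0
M→J: (-1)(-3) − (-1)(-1) = 2
Σ = 18
Area = |Σ|/2 = 9.
Net area = 66.5 − 9 = 57.5.

57.5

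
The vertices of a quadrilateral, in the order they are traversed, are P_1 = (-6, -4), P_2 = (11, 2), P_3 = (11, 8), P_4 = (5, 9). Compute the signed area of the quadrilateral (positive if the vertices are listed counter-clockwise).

Apply the shoelace formula: 2A = Σ (x_i·y_{i+1} − x_{i+1}·y_i), indices taken mod 4.
P_1→P_2: (-6)(2) − (11)(-4) = 32
P_2→P_3: (11)(8) − (11)(2) = 66
P_3→P_4: (11)(9) − (5)(8) = 59
P_4→P_1: (5)(-4) − (-6)(9) = 34
Σ = 191
Signed area = Σ/2 = 95.5 (positive ⇒ counter-clockwise traversal).

95.5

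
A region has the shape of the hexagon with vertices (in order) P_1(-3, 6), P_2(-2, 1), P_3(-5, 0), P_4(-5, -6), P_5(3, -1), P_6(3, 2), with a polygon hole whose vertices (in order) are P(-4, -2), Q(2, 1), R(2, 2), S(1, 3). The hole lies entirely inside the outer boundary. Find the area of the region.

42

Outer boundary:
Σ = (9) + (5) + (30) + (23) + (9) + (24) = 100
Area = |Σ|/2 = 50.
Hole:
Apply the shoelace formula: 2A = Σ (x_i·y_{i+1} − x_{i+1}·y_i), indices taken mod 4.
Cross-terms: 0, 2, 4, 10  ⇒  Σ = 16
Area = |Σ|/2 = 8.
Net area = 50 − 8 = 42.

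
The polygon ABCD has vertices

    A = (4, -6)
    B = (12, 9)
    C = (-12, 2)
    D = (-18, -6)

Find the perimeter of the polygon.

74

|AB| = √((8)² + (15)²) = √289 = 17
|BC| = √((-24)² + (-7)²) = √625 = 25
|CD| = √((-6)² + (-8)²) = √100 = 10
|DA| = √((22)² + (0)²) = √484 = 22
Perimeter = 17 + 25 + 10 + 22 = 74.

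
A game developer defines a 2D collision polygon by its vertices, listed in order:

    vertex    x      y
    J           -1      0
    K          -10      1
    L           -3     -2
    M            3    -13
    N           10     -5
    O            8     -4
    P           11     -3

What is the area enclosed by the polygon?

Σ = (-1) + (23) + (45) + (115) + (0) + (20) + (-3) = 199
Area = |Σ|/2 = 99.5.

99.5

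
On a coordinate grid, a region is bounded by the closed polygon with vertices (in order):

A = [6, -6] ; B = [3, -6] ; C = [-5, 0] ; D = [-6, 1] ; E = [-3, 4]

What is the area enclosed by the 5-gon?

A→B: (6)(-6) − (3)(-6) = -18
B→C: (3)(0) − (-5)(-6) = -30
C→D: (-5)(1) − (-6)(0) = -5
D→E: (-6)(4) − (-3)(1) = -21
E→A: (-3)(-6) − (6)(4) = -6
Σ = -80
Area = |Σ|/2 = 40.

40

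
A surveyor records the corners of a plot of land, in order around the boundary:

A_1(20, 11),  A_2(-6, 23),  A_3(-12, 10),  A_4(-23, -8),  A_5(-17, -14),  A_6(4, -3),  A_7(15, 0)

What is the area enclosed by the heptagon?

Apply the shoelace formula: 2A = Σ (x_i·y_{i+1} − x_{i+1}·y_i), indices taken mod 7.
Cross-terms: 526, 216, 326, 186, 107, 45, 165  ⇒  Σ = 1571
Area = |Σ|/2 = 785.5.

785.5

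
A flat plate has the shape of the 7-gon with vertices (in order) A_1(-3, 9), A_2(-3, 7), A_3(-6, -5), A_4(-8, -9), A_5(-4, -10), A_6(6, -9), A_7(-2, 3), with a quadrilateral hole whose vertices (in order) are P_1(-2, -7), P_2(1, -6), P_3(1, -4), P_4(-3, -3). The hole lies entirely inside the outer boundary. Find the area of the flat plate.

Outer boundary:
Apply the shoelace formula: 2A = Σ (x_i·y_{i+1} − x_{i+1}·y_i), indices taken mod 7.
Cross-terms: 6, 57, 14, 44, 96, 0, -9  ⇒  Σ = 208
Area = |Σ|/2 = 104.
Hole:
Apply Gauss's area formula: 2A = Σ (x_i·y_{i+1} − x_{i+1}·y_i), indices taken mod 4.
Cross-terms: 19, 2, -15, 15  ⇒  Σ = 21
Area = |Σ|/2 = 10.5.
Net area = 104 − 10.5 = 93.5.

93.5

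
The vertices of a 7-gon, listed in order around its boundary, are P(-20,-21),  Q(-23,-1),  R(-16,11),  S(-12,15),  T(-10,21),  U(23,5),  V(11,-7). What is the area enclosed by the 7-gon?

P→Q: (-20)(-1) − (-23)(-21) = -463
Q→R: (-23)(11) − (-16)(-1) = -269
R→S: (-16)(15) − (-12)(11) = -108
S→T: (-12)(21) − (-10)(15) = -102
T→U: (-10)(5) − (23)(21) = -533
U→V: (23)(-7) − (11)(5) = -216
V→P: (11)(-21) − (-20)(-7) = -371
Σ = -2062
Area = |Σ|/2 = 1031.

1031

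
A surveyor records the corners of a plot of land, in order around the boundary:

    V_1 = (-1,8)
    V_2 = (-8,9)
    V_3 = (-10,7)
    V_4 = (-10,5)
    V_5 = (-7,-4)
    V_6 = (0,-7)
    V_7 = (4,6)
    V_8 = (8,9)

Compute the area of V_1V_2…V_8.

161

Apply Gauss's area formula: 2A = Σ (x_i·y_{i+1} − x_{i+1}·y_i), indices taken mod 8.
Σ = (55) + (34) + (20) + (75) + (49) + (28) + (-12) + (73) = 322
Area = |Σ|/2 = 161.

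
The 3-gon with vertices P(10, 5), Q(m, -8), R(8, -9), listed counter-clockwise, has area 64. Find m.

The doubled signed area Σ (x_i y_{i+1} − x_{i+1} y_i) is linear in m.
With m=0 it equals 114; the coefficient of m is -14 (from the two edges through Q).
So -14·m + 114 = 2·64 = 128 ⇒ m = -1.

-1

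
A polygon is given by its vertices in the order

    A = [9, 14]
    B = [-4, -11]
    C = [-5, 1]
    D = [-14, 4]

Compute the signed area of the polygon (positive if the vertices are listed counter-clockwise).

-170

Cross-terms: -43, -59, -6, -232  ⇒  Σ = -340
Signed area = Σ/2 = -170 (negative ⇒ clockwise traversal).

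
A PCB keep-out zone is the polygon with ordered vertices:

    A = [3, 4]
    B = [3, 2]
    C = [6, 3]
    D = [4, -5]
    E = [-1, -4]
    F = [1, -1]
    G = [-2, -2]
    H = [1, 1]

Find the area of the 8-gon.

35

Apply the shoelace formula: 2A = Σ (x_i·y_{i+1} − x_{i+1}·y_i), indices taken mod 8.
A→B: (3)(2) − (3)(4) = -6
B→C: (3)(3) − (6)(2) = -3
C→D: (6)(-5) − (4)(3) = -42
D→E: (4)(-4) − (-1)(-5) = -21
E→F: (-1)(-1) − (1)(-4) = 5
F→G: (1)(-2) − (-2)(-1) = -4
G→H: (-2)(1) − (1)(-2) = 0
H→A: (1)(4) − (3)(1) = 1
Σ = -70
Area = |Σ|/2 = 35.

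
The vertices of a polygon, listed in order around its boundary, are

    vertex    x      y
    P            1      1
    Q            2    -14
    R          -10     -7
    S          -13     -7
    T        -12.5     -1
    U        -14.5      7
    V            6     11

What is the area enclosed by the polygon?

287

Apply Gauss's area formula: 2A = Σ (x_i·y_{i+1} − x_{i+1}·y_i), indices taken mod 7.
Σ = (-16) + (-154) + (-21) + (-74.5) + (-102) + (-201.5) + (-5) = -574
Area = |Σ|/2 = 287.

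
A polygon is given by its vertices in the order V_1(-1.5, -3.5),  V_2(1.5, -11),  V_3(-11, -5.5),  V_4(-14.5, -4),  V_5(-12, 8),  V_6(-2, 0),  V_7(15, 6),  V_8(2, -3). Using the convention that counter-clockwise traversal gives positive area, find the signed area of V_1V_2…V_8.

-185.875

Apply the shoelace formula: 2A = Σ (x_i·y_{i+1} − x_{i+1}·y_i), indices taken mod 8.
Σ = (21.75) + (-129.25) + (-35.75) + (-164) + (16) + (-12) + (-57) + (-11.5) = -371.75
Signed area = Σ/2 = -185.875 (negative ⇒ clockwise traversal).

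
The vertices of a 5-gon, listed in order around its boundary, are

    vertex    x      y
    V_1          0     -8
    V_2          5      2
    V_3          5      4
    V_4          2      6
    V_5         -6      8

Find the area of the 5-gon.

Σ = (40) + (10) + (22) + (52) + (48) = 172
Area = |Σ|/2 = 86.

86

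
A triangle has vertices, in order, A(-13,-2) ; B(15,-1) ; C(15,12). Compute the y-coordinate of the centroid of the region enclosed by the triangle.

3

Apply Gauss's area formula. First the cross-terms c_i = x_i·y_{i+1} − x_{i+1}·y_i:
  43, 195, 126  ⇒  2A = 364, A = 182.
Then Σ (y_i + y_{i+1})·c_i = 3276, so ȳ = 3276 / (6·182) = 3.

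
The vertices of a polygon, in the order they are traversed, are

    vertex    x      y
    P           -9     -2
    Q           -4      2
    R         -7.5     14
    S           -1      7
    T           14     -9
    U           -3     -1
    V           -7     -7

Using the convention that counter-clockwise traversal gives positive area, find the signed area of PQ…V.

Apply the shoelace formula: 2A = Σ (x_i·y_{i+1} − x_{i+1}·y_i), indices taken mod 7.
Σ = (-26) + (-41) + (-38.5) + (-89) + (-41) + (14) + (-49) = -270.5
Signed area = Σ/2 = -135.25 (negative ⇒ clockwise traversal).

-135.25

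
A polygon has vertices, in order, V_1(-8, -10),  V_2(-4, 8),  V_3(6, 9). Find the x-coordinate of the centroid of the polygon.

Apply the shoelace formula. First the cross-terms c_i = x_i·y_{i+1} − x_{i+1}·y_i:
  -104, -84, 12  ⇒  2A = -176, A = -88.
Then Σ (x_i + x_{i+1})·c_i = 1056, so x̄ = 1056 / (6·(-88)) = -2.

-2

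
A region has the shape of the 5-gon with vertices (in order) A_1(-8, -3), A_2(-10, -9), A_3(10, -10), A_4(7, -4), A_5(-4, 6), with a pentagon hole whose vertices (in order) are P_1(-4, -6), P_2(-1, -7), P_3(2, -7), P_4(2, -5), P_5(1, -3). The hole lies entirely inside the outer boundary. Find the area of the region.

Outer boundary:
Apply Gauss's area formula: 2A = Σ (x_i·y_{i+1} − x_{i+1}·y_i), indices taken mod 5.
Cross-terms: 42, 190, 30, 26, 60  ⇒  Σ = 348
Area = |Σ|/2 = 174.
Hole:
Apply the shoelace formula: 2A = Σ (x_i·y_{i+1} − x_{i+1}·y_i), indices taken mod 5.
Cross-terms: 22, 21, 4, -1, -18  ⇒  Σ = 28
Area = |Σ|/2 = 14.
Net area = 174 − 14 = 160.

160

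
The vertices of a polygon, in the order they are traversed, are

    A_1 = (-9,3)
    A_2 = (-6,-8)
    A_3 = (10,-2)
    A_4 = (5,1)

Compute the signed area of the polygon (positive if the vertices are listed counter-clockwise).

Apply the surveyor's formula: 2A = Σ (x_i·y_{i+1} − x_{i+1}·y_i), indices taken mod 4.
Cross-terms: 90, 92, 20, 24  ⇒  Σ = 226
Signed area = Σ/2 = 113 (positive ⇒ counter-clockwise traversal).

113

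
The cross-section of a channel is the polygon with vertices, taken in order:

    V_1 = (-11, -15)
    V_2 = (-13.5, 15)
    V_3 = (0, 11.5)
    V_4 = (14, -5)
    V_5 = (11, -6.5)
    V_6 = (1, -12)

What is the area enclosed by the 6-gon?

Apply the surveyor's formula: 2A = Σ (x_i·y_{i+1} − x_{i+1}·y_i), indices taken mod 6.
Σ = (-367.5) + (-155.25) + (-161) + (-36) + (-125.5) + (-147) = -992.25
Area = |Σ|/2 = 496.125.

496.125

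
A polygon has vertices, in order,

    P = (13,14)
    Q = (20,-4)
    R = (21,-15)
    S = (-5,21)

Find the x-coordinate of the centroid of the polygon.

668/63

Apply the surveyor's formula. First the cross-terms c_i = x_i·y_{i+1} − x_{i+1}·y_i:
  -332, -216, 366, -343  ⇒  2A = -525, A = -262.5.
Then Σ (x_i + x_{i+1})·c_i = -16700, so x̄ = -16700 / (6·(-262.5)) = 668/63.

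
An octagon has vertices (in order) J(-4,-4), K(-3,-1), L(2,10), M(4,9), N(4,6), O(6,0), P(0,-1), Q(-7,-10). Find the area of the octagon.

65.5

Σ = (-8) + (-28) + (-22) + (-12) + (-36) + (-6) + (-7) + (-12) = -131
Area = |Σ|/2 = 65.5.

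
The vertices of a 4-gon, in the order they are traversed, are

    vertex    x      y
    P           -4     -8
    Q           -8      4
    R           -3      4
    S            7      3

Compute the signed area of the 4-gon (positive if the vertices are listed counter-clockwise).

-90.5

Apply Gauss's area formula: 2A = Σ (x_i·y_{i+1} − x_{i+1}·y_i), indices taken mod 4.
Σ = (-80) + (-20) + (-37) + (-44) = -181
Signed area = Σ/2 = -90.5 (negative ⇒ clockwise traversal).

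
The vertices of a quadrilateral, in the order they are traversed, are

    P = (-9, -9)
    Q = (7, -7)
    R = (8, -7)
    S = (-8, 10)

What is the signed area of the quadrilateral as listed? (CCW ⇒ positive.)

Apply the shoelace (surveyor's) formula: 2A = Σ (x_i·y_{i+1} − x_{i+1}·y_i), indices taken mod 4.
Σ = (126) + (7) + (24) + (162) = 319
Signed area = Σ/2 = 159.5 (positive ⇒ counter-clockwise traversal).

159.5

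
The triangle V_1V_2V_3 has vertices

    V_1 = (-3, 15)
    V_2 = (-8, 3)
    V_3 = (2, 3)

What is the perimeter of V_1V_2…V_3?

36

|V_1V_2| = √((-5)² + (-12)²) = √169 = 13
|V_2V_3| = √((10)² + (0)²) = √100 = 10
|V_3V_1| = √((-5)² + (12)²) = √169 = 13
Perimeter = 13 + 10 + 13 = 36.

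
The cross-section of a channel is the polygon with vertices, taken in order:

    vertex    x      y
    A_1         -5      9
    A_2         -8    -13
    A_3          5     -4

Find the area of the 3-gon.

Cross-terms: 137, 97, 25  ⇒  Σ = 259
Area = |Σ|/2 = 129.5.

129.5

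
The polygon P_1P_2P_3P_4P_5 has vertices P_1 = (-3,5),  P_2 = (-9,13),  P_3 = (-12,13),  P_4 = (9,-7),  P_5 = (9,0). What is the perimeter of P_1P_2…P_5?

62

|P_1P_2| = √((-6)² + (8)²) = √100 = 10
|P_2P_3| = √((-3)² + (0)²) = √9 = 3
|P_3P_4| = √((21)² + (-20)²) = √841 = 29
|P_4P_5| = √((0)² + (7)²) = √49 = 7
|P_5P_1| = √((-12)² + (5)²) = √169 = 13
Perimeter = 10 + 3 + 29 + 7 + 13 = 62.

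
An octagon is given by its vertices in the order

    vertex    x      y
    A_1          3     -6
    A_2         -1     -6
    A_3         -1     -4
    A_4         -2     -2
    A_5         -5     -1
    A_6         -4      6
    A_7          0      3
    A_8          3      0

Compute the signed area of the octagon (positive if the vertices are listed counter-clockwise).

Σ = (-24) + (-2) + (-6) + (-8) + (-34) + (-12) + (-9) + (-18) = -113
Signed area = Σ/2 = -56.5 (negative ⇒ clockwise traversal).

-56.5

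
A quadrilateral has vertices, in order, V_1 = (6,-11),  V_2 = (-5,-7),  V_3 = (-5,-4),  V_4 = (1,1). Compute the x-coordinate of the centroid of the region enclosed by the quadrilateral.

31/195

Apply the shoelace formula. First the cross-terms c_i = x_i·y_{i+1} − x_{i+1}·y_i:
  -97, -15, -1, -17  ⇒  2A = -130, A = -65.
Then Σ (x_i + x_{i+1})·c_i = -62, so x̄ = -62 / (6·(-65)) = 31/195.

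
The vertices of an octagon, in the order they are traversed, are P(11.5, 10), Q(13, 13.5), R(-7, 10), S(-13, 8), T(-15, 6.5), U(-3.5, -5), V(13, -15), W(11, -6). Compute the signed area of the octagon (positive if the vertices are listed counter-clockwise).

420.25

Σ = (25.25) + (224.5) + (74) + (35.5) + (97.75) + (117.5) + (87) + (179) = 840.5
Signed area = Σ/2 = 420.25 (positive ⇒ counter-clockwise traversal).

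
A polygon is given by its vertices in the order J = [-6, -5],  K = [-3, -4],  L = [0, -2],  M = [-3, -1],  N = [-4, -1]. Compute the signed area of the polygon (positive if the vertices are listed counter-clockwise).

11

Apply the surveyor's formula: 2A = Σ (x_i·y_{i+1} − x_{i+1}·y_i), indices taken mod 5.
Cross-terms: 9, 6, -6, -1, 14  ⇒  Σ = 22
Signed area = Σ/2 = 11 (positive ⇒ counter-clockwise traversal).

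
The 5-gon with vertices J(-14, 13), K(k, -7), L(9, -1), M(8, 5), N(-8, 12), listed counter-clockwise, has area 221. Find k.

-2

The doubled signed area Σ (x_i y_{i+1} − x_{i+1} y_i) is linear in k.
With k=0 it equals 414; the coefficient of k is -14 (from the two edges through K).
So -14·k + 414 = 2·221 = 442 ⇒ k = -2.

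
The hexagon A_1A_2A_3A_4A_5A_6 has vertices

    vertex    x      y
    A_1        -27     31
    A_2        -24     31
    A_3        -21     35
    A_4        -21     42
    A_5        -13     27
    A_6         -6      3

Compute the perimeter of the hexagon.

92

|A_1A_2| = √((3)² + (0)²) = √9 = 3
|A_2A_3| = √((3)² + (4)²) = √25 = 5
|A_3A_4| = √((0)² + (7)²) = √49 = 7
|A_4A_5| = √((8)² + (-15)²) = √289 = 17
|A_5A_6| = √((7)² + (-24)²) = √625 = 25
|A_6A_1| = √((-21)² + (28)²) = √1225 = 35
Perimeter = 3 + 5 + 7 + 17 + 25 + 35 = 92.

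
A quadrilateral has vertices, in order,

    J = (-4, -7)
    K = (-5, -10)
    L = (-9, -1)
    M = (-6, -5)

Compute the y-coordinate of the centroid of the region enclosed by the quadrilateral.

-352/57

Apply the shoelace (surveyor's) formula. First the cross-terms c_i = x_i·y_{i+1} − x_{i+1}·y_i:
  5, -85, 39, 22  ⇒  2A = -19, A = -9.5.
Then Σ (y_i + y_{i+1})·c_i = 352, so ȳ = 352 / (6·(-9.5)) = -352/57.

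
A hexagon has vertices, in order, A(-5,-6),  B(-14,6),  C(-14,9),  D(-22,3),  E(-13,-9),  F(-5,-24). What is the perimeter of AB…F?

78

|AB| = √((-9)² + (12)²) = √225 = 15
|BC| = √((0)² + (3)²) = √9 = 3
|CD| = √((-8)² + (-6)²) = √100 = 10
|DE| = √((9)² + (-12)²) = √225 = 15
|EF| = √((8)² + (-15)²) = √289 = 17
|FA| = √((0)² + (18)²) = √324 = 18
Perimeter = 15 + 3 + 10 + 15 + 17 + 18 = 78.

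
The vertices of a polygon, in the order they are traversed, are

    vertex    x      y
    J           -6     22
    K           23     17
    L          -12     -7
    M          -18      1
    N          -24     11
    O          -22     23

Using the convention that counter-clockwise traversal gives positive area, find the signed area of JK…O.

J→K: (-6)(17) − (23)(22) = -608
K→L: (23)(-7) − (-12)(17) = 43
L→M: (-12)(1) − (-18)(-7) = -138
M→N: (-18)(11) − (-24)(1) = -174
N→O: (-24)(23) − (-22)(11) = -310
O→J: (-22)(22) − (-6)(23) = -346
Σ = -1533
Signed area = Σ/2 = -766.5 (negative ⇒ clockwise traversal).

-766.5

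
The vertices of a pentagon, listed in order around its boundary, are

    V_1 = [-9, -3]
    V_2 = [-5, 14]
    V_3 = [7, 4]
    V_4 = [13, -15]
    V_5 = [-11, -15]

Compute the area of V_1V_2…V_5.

Apply the shoelace formula: 2A = Σ (x_i·y_{i+1} − x_{i+1}·y_i), indices taken mod 5.
Σ = (-141) + (-118) + (-157) + (-360) + (-102) = -878
Area = |Σ|/2 = 439.

439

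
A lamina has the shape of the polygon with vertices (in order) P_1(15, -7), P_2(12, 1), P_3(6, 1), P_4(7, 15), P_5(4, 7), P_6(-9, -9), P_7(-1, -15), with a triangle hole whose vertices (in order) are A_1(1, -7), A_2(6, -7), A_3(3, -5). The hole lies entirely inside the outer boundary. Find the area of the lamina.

Outer boundary:
Σ = (99) + (6) + (83) + (-11) + (27) + (126) + (232) = 562
Area = |Σ|/2 = 281.
Hole:
Apply the shoelace formula: 2A = Σ (x_i·y_{i+1} − x_{i+1}·y_i), indices taken mod 3.
A_1→A_2: (1)(-7) − (6)(-7) = 35
A_2→A_3: (6)(-5) − (3)(-7) = -9
A_3→A_1: (3)(-7) − (1)(-5) = -16
Σ = 10
Area = |Σ|/2 = 5.
Net area = 281 − 5 = 276.

276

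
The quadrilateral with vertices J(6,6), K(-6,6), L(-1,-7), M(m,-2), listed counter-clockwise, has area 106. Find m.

6

Write out the shoelace sum; only the two edges meeting at M involve m:
2·Area = [((-1)·(-2) − m·(-7)) + (m·6 − 6·(-2))] + 120
       = 13·m + 134 = 212
⇒ m = 6.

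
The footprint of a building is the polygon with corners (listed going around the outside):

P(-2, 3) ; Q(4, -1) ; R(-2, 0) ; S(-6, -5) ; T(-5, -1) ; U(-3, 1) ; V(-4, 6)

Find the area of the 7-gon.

Cross-terms: -10, -2, 10, -19, -8, -14, 0  ⇒  Σ = -43
Area = |Σ|/2 = 21.5.

21.5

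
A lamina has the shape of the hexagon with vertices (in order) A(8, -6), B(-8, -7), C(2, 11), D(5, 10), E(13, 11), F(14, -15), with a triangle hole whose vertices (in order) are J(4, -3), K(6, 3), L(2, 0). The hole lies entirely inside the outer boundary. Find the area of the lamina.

291.5

Outer boundary:
Apply the shoelace formula: 2A = Σ (x_i·y_{i+1} − x_{i+1}·y_i), indices taken mod 6.
Cross-terms: -104, -74, -35, -75, -349, 36  ⇒  Σ = -601
Area = |Σ|/2 = 300.5.
Hole:
Cross-terms: 30, -6, -6  ⇒  Σ = 18
Area = |Σ|/2 = 9.
Net area = 300.5 − 9 = 291.5.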